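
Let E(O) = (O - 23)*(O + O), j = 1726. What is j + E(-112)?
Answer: 31966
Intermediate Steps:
E(O) = 2*O*(-23 + O) (E(O) = (-23 + O)*(2*O) = 2*O*(-23 + O))
j + E(-112) = 1726 + 2*(-112)*(-23 - 112) = 1726 + 2*(-112)*(-135) = 1726 + 30240 = 31966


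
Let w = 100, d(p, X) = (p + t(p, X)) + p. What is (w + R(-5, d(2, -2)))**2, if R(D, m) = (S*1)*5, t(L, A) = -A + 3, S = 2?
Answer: 12100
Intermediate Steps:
t(L, A) = 3 - A
d(p, X) = 3 - X + 2*p (d(p, X) = (p + (3 - X)) + p = (3 + p - X) + p = 3 - X + 2*p)
R(D, m) = 10 (R(D, m) = (2*1)*5 = 2*5 = 10)
(w + R(-5, d(2, -2)))**2 = (100 + 10)**2 = 110**2 = 12100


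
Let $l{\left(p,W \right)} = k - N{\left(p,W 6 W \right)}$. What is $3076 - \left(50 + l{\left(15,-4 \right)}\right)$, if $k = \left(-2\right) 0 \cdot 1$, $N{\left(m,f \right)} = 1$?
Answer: $3027$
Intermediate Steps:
$k = 0$ ($k = 0 \cdot 1 = 0$)
$l{\left(p,W \right)} = -1$ ($l{\left(p,W \right)} = 0 - 1 = -1$)
$3076 - \left(50 + l{\left(15,-4 \right)}\right) = 3076 - 49 = 3027$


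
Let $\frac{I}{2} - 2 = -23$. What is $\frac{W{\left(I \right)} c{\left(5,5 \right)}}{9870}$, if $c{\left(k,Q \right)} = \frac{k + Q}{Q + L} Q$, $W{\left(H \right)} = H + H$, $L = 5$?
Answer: $- \frac{2}{47} \approx -0.042553$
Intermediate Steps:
$I = -42$ ($I = 4 + 2 \left(-23\right) = 4 - 46 = -42$)
$W{\left(H \right)} = 2 H$
$c{\left(k,Q \right)} = \frac{Q \left(Q + k\right)}{5 + Q}$ ($c{\left(k,Q \right)} = \frac{k + Q}{Q + 5} Q = \frac{Q + k}{5 + Q} Q = \frac{Q \left(Q + k\right)}{5 + Q}$)
$\frac{W{\left(I \right)} c{\left(5,5 \right)}}{9870} = \frac{2 \left(-42\right) \frac{5 \left(5 + 5\right)}{5 + 5}}{9870} = - 84 \cdot 5 \cdot \frac{1}{10} \cdot 10 \cdot \frac{1}{9870} = \left(-84\right) 5 \cdot \frac{1}{9870} = \left(-420\right) \frac{1}{9870} = - \frac{2}{47}$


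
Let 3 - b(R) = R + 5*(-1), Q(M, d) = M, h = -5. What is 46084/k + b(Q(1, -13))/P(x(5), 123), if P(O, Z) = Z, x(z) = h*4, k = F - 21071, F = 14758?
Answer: -5624141/776499 ≈ -7.2430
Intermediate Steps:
k = -6313 (k = 14758 - 21071 = -6313)
b(R) = 8 - R (b(R) = 3 - (R + 5*(-1)) = 3 - (R - 5) = 3 - (-5 + R) = 3 + (5 - R) = 8 - R)
x(z) = -20 (x(z) = -5*4 = -20)
46084/k + b(Q(1, -13))/P(x(5), 123) = 46084/(-6313) + (8 - 1*1)/123 = 46084*(-1/6313) + (8 - 1)*(1/123) = -46084/6313 + 7*(1/123) = -46084/6313 + 7/123 = -5624141/776499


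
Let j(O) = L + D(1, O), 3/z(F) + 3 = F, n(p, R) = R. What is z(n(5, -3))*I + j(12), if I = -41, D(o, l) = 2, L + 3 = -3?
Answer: 33/2 ≈ 16.500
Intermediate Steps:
L = -6 (L = -3 - 3 = -6)
z(F) = 3/(-3 + F)
j(O) = -4 (j(O) = -6 + 2 = -4)
z(n(5, -3))*I + j(12) = (3/(-3 - 3))*(-41) - 4 = (3/(-6))*(-41) - 4 = (3*(-⅙))*(-41) - 4 = -½*(-41) - 4 = 41/2 - 4 = 33/2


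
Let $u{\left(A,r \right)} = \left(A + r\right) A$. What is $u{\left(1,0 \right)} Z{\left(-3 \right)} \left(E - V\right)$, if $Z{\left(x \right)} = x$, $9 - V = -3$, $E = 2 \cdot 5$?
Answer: $6$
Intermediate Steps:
$E = 10$
$V = 12$ ($V = 9 - -3 = 9 + 3 = 12$)
$u{\left(A,r \right)} = A \left(A + r\right)$
$u{\left(1,0 \right)} Z{\left(-3 \right)} \left(E - V\right) = 1 \left(1 + 0\right) \left(-3\right) \left(10 - 12\right) = 1 \cdot 1 \left(-3\right) \left(10 - 12\right) = 1 \left(-3\right) \left(-2\right) = \left(-3\right) \left(-2\right) = 6$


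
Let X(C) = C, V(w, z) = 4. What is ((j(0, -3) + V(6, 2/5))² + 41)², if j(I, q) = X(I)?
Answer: 3249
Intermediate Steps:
j(I, q) = I
((j(0, -3) + V(6, 2/5))² + 41)² = ((0 + 4)² + 41)² = (4² + 41)² = (16 + 41)² = 57² = 3249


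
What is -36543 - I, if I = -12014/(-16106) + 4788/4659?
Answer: -457040231246/12506309 ≈ -36545.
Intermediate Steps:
I = 22181459/12506309 (I = -12014*(-1/16106) + 4788*(1/4659) = 6007/8053 + 1596/1553 = 22181459/12506309 ≈ 1.7736)
-36543 - I = -36543 - 1*22181459/12506309 = -36543 - 22181459/12506309 = -457040231246/12506309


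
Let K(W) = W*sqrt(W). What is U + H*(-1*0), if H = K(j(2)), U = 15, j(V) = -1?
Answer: 15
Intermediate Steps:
K(W) = W**(3/2)
H = -I (H = (-1)**(3/2) = -I ≈ -1.0*I)
U + H*(-1*0) = 15 + (-I)*(-1*0) = 15 - I*0 = 15 + 0 = 15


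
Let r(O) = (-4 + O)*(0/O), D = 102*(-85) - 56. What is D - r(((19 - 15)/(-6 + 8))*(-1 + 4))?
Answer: -8726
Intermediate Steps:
D = -8726 (D = -8670 - 56 = -8726)
r(O) = 0 (r(O) = (-4 + O)*0 = 0)
D - r(((19 - 15)/(-6 + 8))*(-1 + 4)) = -8726 - 1*0 = -8726 + 0 = -8726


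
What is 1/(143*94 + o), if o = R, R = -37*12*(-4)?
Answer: 1/15218 ≈ 6.5712e-5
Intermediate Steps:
R = 1776 (R = -444*(-4) = 1776)
o = 1776
1/(143*94 + o) = 1/(143*94 + 1776) = 1/(13442 + 1776) = 1/15218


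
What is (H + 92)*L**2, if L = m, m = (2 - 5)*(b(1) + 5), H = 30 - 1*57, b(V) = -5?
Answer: 0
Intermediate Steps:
H = -27 (H = 30 - 57 = -27)
m = 0 (m = (2 - 5)*(-5 + 5) = -3*0 = 0)
L = 0
(H + 92)*L**2 = (-27 + 92)*0**2 = 65*0 = 0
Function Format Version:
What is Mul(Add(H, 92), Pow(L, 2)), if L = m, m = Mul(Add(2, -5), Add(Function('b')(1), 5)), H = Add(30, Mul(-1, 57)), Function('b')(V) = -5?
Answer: 0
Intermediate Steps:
H = -27 (H = Add(30, -57) = -27)
m = 0 (m = Mul(Add(2, -5), Add(-5, 5)) = Mul(-3, 0) = 0)
L = 0
Mul(Add(H, 92), Pow(L, 2)) = Mul(Add(-27, 92), Pow(0, 2)) = Mul(65, 0) = 0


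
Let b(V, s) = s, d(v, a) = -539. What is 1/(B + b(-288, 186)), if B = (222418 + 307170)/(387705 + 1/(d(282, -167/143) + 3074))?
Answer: 245708044/46037322579 ≈ 0.0053371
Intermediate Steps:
B = 335626395/245708044 (B = (222418 + 307170)/(387705 + 1/(-539 + 3074)) = 529588/(387705 + 1/2535) = 529588/(982832176/2535) = 529588*(2535/982832176) = 335626395/245708044 ≈ 1.3660)
1/(B + b(-288, 186)) = 1/(335626395/245708044 + 186) = 1/(46037322579/245708044) = 245708044/46037322579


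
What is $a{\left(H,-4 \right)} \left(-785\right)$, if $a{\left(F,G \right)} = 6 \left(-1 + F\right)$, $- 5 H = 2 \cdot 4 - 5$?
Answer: $7536$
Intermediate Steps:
$H = - \frac{3}{5}$ ($H = - \frac{2 \cdot 4 - 5}{5} = - \frac{8 - 5}{5} = \left(- \frac{1}{5}\right) 3 = - \frac{3}{5} \approx -0.6$)
$a{\left(F,G \right)} = -6 + 6 F$
$a{\left(H,-4 \right)} \left(-785\right) = \left(-6 + 6 \left(- \frac{3}{5}\right)\right) \left(-785\right) = \left(-6 - \frac{18}{5}\right) \left(-785\right) = \left(- \frac{48}{5}\right) \left(-785\right) = 7536$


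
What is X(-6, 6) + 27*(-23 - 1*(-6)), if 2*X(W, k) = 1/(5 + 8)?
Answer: -11933/26 ≈ -458.96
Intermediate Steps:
X(W, k) = 1/26 (X(W, k) = 1/(2*(5 + 8)) = (½)/13 = (½)*(1/13) = 1/26)
X(-6, 6) + 27*(-23 - 1*(-6)) = 1/26 + 27*(-23 - 1*(-6)) = 1/26 + 27*(-23 + 6) = 1/26 + 27*(-17) = 1/26 - 459 = -11933/26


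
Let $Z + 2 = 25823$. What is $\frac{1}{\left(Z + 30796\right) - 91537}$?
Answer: $- \frac{1}{34920} \approx -2.8637 \cdot 10^{-5}$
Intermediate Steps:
$Z = 25821$ ($Z = -2 + 25823 = 25821$)
$\frac{1}{\left(Z + 30796\right) - 91537} = \frac{1}{\left(25821 + 30796\right) - 91537} = \frac{1}{56617 - 91537} = \frac{1}{-34920} = - \frac{1}{34920}$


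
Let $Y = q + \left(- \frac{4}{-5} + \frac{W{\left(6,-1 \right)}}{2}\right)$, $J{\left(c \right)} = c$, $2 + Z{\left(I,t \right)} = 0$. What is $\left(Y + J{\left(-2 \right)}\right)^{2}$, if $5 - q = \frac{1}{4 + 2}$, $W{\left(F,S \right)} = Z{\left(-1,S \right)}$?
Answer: $\frac{6241}{900} \approx 6.9344$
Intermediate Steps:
$Z{\left(I,t \right)} = -2$ ($Z{\left(I,t \right)} = -2 + 0 = -2$)
$W{\left(F,S \right)} = -2$
$q = \frac{29}{6}$ ($q = 5 - \frac{1}{4 + 2} = 5 - \frac{1}{6} = \frac{29}{6} \approx 4.8333$)
$Y = \frac{139}{30}$ ($Y = \frac{29}{6} - \left(1 - \frac{4}{5}\right) = \frac{29}{6} - \frac{1}{5} = \frac{139}{30} \approx 4.6333$)
$\left(Y + J{\left(-2 \right)}\right)^{2} = \left(\frac{139}{30} - 2\right)^{2} = \left(\frac{79}{30}\right)^{2} = \frac{6241}{900}$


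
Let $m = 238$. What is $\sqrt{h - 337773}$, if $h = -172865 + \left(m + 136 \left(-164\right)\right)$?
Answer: $4 i \sqrt{33294} \approx 729.87 i$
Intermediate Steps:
$h = -194931$ ($h = -172865 + \left(238 + 136 \left(-164\right)\right) = -172865 + \left(238 - 22304\right) = -172865 - 22066 = -194931$)
$\sqrt{h - 337773} = \sqrt{-194931 - 337773} = \sqrt{-532704} = 4 i \sqrt{33294}$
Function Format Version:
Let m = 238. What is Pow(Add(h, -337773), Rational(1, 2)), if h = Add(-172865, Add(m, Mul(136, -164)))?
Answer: Mul(4, I, Pow(33294, Rational(1, 2))) ≈ Mul(729.87, I)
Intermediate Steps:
h = -194931 (h = Add(-172865, Add(238, Mul(136, -164))) = Add(-172865, Add(238, -22304)) = Add(-172865, -22066) = -194931)
Pow(Add(h, -337773), Rational(1, 2)) = Pow(Add(-194931, -337773), Rational(1, 2)) = Pow(-532704, Rational(1, 2)) = Mul(4, I, Pow(33294, Rational(1, 2)))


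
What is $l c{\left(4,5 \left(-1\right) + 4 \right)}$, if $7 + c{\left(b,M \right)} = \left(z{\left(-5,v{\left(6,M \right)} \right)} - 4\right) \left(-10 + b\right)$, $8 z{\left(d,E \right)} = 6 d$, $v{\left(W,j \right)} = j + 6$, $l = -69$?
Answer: $- \frac{5451}{2} \approx -2725.5$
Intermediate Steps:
$v{\left(W,j \right)} = 6 + j$
$z{\left(d,E \right)} = \frac{3 d}{4}$ ($z{\left(d,E \right)} = \frac{6 d}{8} = \frac{3 d}{4}$)
$c{\left(b,M \right)} = \frac{141}{2} - \frac{31 b}{4}$ ($c{\left(b,M \right)} = -7 + \left(\frac{3}{4} \left(-5\right) - 4\right) \left(-10 + b\right) = -7 + \left(- \frac{15}{4} - 4\right) \left(-10 + b\right) = -7 - \frac{31 \left(-10 + b\right)}{4} = -7 - \left(- \frac{155}{2} + \frac{31 b}{4}\right) = \frac{141}{2} - \frac{31 b}{4}$)
$l c{\left(4,5 \left(-1\right) + 4 \right)} = - 69 \left(\frac{141}{2} - 31\right) = \left(-69\right) \frac{79}{2} = - \frac{5451}{2}$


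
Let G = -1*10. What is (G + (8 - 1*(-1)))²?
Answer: 1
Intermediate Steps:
G = -10
(G + (8 - 1*(-1)))² = (-10 + (8 - 1*(-1)))² = (-10 + (8 + 1))² = (-10 + 9)² = (-1)² = 1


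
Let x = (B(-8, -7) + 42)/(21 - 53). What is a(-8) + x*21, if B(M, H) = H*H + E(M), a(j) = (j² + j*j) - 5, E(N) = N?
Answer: 2193/32 ≈ 68.531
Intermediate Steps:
a(j) = -5 + 2*j² (a(j) = (j² + j²) - 5 = 2*j² - 5 = -5 + 2*j²)
B(M, H) = M + H² (B(M, H) = H*H + M = H² + M = M + H²)
x = -83/32 (x = ((-8 + (-7)²) + 42)/(21 - 53) = ((-8 + 49) + 42)/(-32) = (41 + 42)*(-1/32) = 83*(-1/32) = -83/32 ≈ -2.5938)
a(-8) + x*21 = (-5 + 2*(-8)²) - 83/32*21 = (-5 + 2*64) - 1743/32 = (-5 + 128) - 1743/32 = 123 - 1743/32 = 2193/32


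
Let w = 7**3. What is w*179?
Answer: 61397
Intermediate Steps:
w = 343
w*179 = 343*179 = 61397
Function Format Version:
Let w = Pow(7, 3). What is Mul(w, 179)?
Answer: 61397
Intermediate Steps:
w = 343
Mul(w, 179) = Mul(343, 179) = 61397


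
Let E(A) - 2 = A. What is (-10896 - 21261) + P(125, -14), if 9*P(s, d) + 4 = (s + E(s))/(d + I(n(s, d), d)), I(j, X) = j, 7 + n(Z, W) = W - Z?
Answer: -11576743/360 ≈ -32158.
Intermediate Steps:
n(Z, W) = -7 + W - Z (n(Z, W) = -7 + (W - Z) = -7 + W - Z)
E(A) = 2 + A
P(s, d) = -4/9 + (2 + 2*s)/(9*(-7 - s + 2*d)) (P(s, d) = -4/9 + ((s + (2 + s))/(d + (-7 + d - s)))/9 = -4/9 + ((2 + 2*s)/(-7 - s + 2*d))/9 = -4/9 + (2 + 2*s)/(9*(-7 - s + 2*d)))
(-10896 - 21261) + P(125, -14) = (-10896 - 21261) + 2*(-15 - 3*125 + 4*(-14))/(9*(7 + 125 - 2*(-14))) = -32157 + 2*(-15 - 375 - 56)/(9*(7 + 125 + 28)) = -32157 + (2/9)*(-446)/160 = -32157 + (2/9)*(1/160)*(-446) = -32157 - 223/360 = -11576743/360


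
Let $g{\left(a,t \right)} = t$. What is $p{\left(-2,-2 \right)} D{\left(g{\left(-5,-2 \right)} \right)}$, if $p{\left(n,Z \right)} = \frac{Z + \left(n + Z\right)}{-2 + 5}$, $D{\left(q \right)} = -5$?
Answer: $10$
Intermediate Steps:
$p{\left(n,Z \right)} = \frac{n}{3} + \frac{2 Z}{3}$ ($p{\left(n,Z \right)} = \frac{Z + \left(Z + n\right)}{3} = \left(n + 2 Z\right) \frac{1}{3} = \frac{n}{3} + \frac{2 Z}{3}$)
$p{\left(-2,-2 \right)} D{\left(g{\left(-5,-2 \right)} \right)} = \left(\frac{1}{3} \left(-2\right) + \frac{2}{3} \left(-2\right)\right) \left(-5\right) = \left(- \frac{2}{3} - \frac{4}{3}\right) \left(-5\right) = \left(-2\right) \left(-5\right) = 10$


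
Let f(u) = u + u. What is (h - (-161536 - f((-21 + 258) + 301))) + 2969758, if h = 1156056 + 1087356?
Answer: 5375782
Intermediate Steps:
f(u) = 2*u
h = 2243412
(h - (-161536 - f((-21 + 258) + 301))) + 2969758 = (2243412 - (-161536 - 2*((-21 + 258) + 301))) + 2969758 = (2243412 - (-161536 - 2*(237 + 301))) + 2969758 = (2243412 - (-161536 - 2*538)) + 2969758 = (2243412 - (-161536 - 1*1076)) + 2969758 = (2243412 - (-161536 - 1076)) + 2969758 = (2243412 - 1*(-162612)) + 2969758 = (2243412 + 162612) + 2969758 = 2406024 + 2969758 = 5375782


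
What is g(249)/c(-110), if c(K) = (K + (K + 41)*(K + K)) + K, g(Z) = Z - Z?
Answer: 0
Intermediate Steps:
g(Z) = 0
c(K) = 2*K + 2*K*(41 + K) (c(K) = (K + (41 + K)*(2*K)) + K = (K + 2*K*(41 + K)) + K = 2*K + 2*K*(41 + K))
g(249)/c(-110) = 0/((2*(-110)*(42 - 110))) = 0/((2*(-110)*(-68))) = 0/14960 = 0*(1/14960) = 0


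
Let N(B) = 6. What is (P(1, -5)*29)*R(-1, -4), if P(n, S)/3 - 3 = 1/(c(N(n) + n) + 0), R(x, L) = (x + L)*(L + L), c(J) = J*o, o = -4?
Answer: 72210/7 ≈ 10316.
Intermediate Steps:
c(J) = -4*J (c(J) = J*(-4) = -4*J)
R(x, L) = 2*L*(L + x) (R(x, L) = (L + x)*(2*L) = 2*L*(L + x))
P(n, S) = 9 + 3/(-24 - 4*n) (P(n, S) = 9 + 3/(-4*(6 + n) + 0) = 9 + 3/((-24 - 4*n) + 0) = 9 + 3/(-24 - 4*n))
(P(1, -5)*29)*R(-1, -4) = ((3*(71 + 12*1)/(4*(6 + 1)))*29)*(2*(-4)*(-4 - 1)) = (((3/4)*(71 + 12)/7)*29)*(2*(-4)*(-5)) = (((3/4)*(1/7)*83)*29)*40 = ((249/28)*29)*40 = (7221/28)*40 = 72210/7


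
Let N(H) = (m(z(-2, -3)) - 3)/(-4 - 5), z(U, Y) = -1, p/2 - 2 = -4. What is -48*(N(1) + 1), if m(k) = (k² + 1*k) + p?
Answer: -256/3 ≈ -85.333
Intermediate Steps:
p = -4 (p = 4 + 2*(-4) = 4 - 8 = -4)
m(k) = -4 + k + k² (m(k) = (k² + 1*k) - 4 = (k² + k) - 4 = (k + k²) - 4 = -4 + k + k²)
N(H) = 7/9 (N(H) = ((-4 - 1 + (-1)²) - 3)/(-4 - 5) = ((-4 - 1 + 1) - 3)/(-9) = (-4 - 3)*(-⅑) = -7*(-⅑) = 7/9)
-48*(N(1) + 1) = -48*(7/9 + 1) = -48*16/9 = -256/3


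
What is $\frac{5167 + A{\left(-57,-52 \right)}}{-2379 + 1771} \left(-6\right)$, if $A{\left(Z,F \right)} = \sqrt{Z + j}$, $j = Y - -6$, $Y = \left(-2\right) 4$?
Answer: $\frac{15501}{304} + \frac{3 i \sqrt{59}}{304} \approx 50.99 + 0.075801 i$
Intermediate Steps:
$Y = -8$
$j = -2$ ($j = -8 - -6 = -8 + 6 = -2$)
$A{\left(Z,F \right)} = \sqrt{-2 + Z}$ ($A{\left(Z,F \right)} = \sqrt{Z - 2} = \sqrt{-2 + Z}$)
$\frac{5167 + A{\left(-57,-52 \right)}}{-2379 + 1771} \left(-6\right) = \frac{5167 + \sqrt{-2 - 57}}{-2379 + 1771} \left(-6\right) = \frac{5167 + \sqrt{-59}}{-608} \left(-6\right) = \left(5167 + i \sqrt{59}\right) \left(- \frac{1}{608}\right) \left(-6\right) = \left(- \frac{5167}{608} - \frac{i \sqrt{59}}{608}\right) \left(-6\right) = \frac{15501}{304} + \frac{3 i \sqrt{59}}{304}$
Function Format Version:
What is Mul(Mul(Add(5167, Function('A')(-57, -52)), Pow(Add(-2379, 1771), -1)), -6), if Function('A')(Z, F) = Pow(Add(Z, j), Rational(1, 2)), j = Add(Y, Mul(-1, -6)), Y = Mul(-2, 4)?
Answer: Add(Rational(15501, 304), Mul(Rational(3, 304), I, Pow(59, Rational(1, 2)))) ≈ Add(50.990, Mul(0.075801, I))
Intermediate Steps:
Y = -8
j = -2 (j = Add(-8, Mul(-1, -6)) = Add(-8, 6) = -2)
Function('A')(Z, F) = Pow(Add(-2, Z), Rational(1, 2)) (Function('A')(Z, F) = Pow(Add(Z, -2), Rational(1, 2)) = Pow(Add(-2, Z), Rational(1, 2)))
Mul(Mul(Add(5167, Function('A')(-57, -52)), Pow(Add(-2379, 1771), -1)), -6) = Mul(Mul(Add(5167, Pow(Add(-2, -57), Rational(1, 2))), Pow(Add(-2379, 1771), -1)), -6) = Mul(Mul(Add(5167, Pow(-59, Rational(1, 2))), Pow(-608, -1)), -6) = Mul(Mul(Add(5167, Mul(I, Pow(59, Rational(1, 2)))), Rational(-1, 608)), -6) = Mul(Add(Rational(-5167, 608), Mul(Rational(-1, 608), I, Pow(59, Rational(1, 2)))), -6) = Add(Rational(15501, 304), Mul(Rational(3, 304), I, Pow(59, Rational(1, 2))))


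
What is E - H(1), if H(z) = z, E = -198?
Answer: -199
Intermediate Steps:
E - H(1) = -198 - 1*1 = -198 - 1 = -199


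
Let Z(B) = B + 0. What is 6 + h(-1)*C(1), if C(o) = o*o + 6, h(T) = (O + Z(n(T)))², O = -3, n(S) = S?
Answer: 118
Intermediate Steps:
Z(B) = B
h(T) = (-3 + T)²
C(o) = 6 + o² (C(o) = o² + 6 = 6 + o²)
6 + h(-1)*C(1) = 6 + (-3 - 1)²*(6 + 1²) = 6 + (-4)²*(6 + 1) = 6 + 16*7 = 6 + 112 = 118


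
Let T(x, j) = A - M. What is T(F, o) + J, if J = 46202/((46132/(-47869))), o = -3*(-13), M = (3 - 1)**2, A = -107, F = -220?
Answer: -1108382095/23066 ≈ -48053.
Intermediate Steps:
M = 4 (M = 2**2 = 4)
o = 39
T(x, j) = -111 (T(x, j) = -107 - 1*4 = -107 - 4 = -111)
J = -1105821769/23066 (J = 46202/((46132*(-1/47869))) = 46202/(-46132/47869) = 46202*(-47869/46132) = -1105821769/23066 ≈ -47942.)
T(F, o) + J = -111 - 1105821769/23066 = -1108382095/23066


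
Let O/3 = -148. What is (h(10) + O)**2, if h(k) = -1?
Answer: 198025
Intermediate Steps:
O = -444 (O = 3*(-148) = -444)
(h(10) + O)**2 = (-1 - 444)**2 = (-445)**2 = 198025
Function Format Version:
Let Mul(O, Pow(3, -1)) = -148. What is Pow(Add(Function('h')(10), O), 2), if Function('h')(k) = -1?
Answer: 198025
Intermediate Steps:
O = -444 (O = Mul(3, -148) = -444)
Pow(Add(Function('h')(10), O), 2) = Pow(Add(-1, -444), 2) = Pow(-445, 2) = 198025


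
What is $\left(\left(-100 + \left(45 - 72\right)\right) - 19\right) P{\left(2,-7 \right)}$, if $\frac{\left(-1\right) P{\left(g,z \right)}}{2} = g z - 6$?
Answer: $-5840$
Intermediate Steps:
$P{\left(g,z \right)} = 12 - 2 g z$ ($P{\left(g,z \right)} = - 2 \left(g z - 6\right) = - 2 \left(-6 + g z\right) = 12 - 2 g z$)
$\left(\left(-100 + \left(45 - 72\right)\right) - 19\right) P{\left(2,-7 \right)} = \left(\left(-100 + \left(45 - 72\right)\right) - 19\right) \left(12 - 4 \left(-7\right)\right) = \left(\left(-100 - 27\right) - 19\right) \left(12 + 28\right) = \left(-127 - 19\right) 40 = \left(-146\right) 40 = -5840$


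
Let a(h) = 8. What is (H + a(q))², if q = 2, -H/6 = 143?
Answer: 722500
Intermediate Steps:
H = -858 (H = -6*143 = -858)
(H + a(q))² = (-858 + 8)² = (-850)² = 722500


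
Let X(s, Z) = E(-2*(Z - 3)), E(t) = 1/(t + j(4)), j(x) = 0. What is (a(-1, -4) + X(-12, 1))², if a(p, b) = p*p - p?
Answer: 81/16 ≈ 5.0625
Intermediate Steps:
a(p, b) = p² - p
E(t) = 1/t (E(t) = 1/(t + 0) = 1/t)
X(s, Z) = 1/(6 - 2*Z) (X(s, Z) = 1/(-2*(Z - 3)) = 1/(-2*(-3 + Z)) = 1/(6 - 2*Z))
(a(-1, -4) + X(-12, 1))² = (-(-1 - 1) - 1/(-6 + 2*1))² = (-1*(-2) - 1/(-6 + 2))² = (2 - 1/(-4))² = (2 - 1*(-¼))² = (2 + ¼)² = (9/4)² = 81/16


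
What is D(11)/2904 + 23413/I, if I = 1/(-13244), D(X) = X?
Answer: -81861587807/264 ≈ -3.1008e+8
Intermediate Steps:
I = -1/13244 ≈ -7.5506e-5
D(11)/2904 + 23413/I = 11/2904 + 23413/(-1/13244) = 11*(1/2904) + 23413*(-13244) = 1/264 - 310081772 = -81861587807/264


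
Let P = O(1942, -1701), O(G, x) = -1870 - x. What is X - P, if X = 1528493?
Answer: 1528662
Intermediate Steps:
P = -169 (P = -1870 - 1*(-1701) = -1870 + 1701 = -169)
X - P = 1528493 - 1*(-169) = 1528493 + 169 = 1528662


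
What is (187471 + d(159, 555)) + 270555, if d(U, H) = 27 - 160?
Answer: 457893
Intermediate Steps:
d(U, H) = -133
(187471 + d(159, 555)) + 270555 = (187471 - 133) + 270555 = 187338 + 270555 = 457893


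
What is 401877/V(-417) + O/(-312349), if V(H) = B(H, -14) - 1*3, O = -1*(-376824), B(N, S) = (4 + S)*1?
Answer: -125530777785/4060537 ≈ -30915.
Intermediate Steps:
B(N, S) = 4 + S
O = 376824
V(H) = -13 (V(H) = (4 - 14) - 1*3 = -10 - 3 = -13)
401877/V(-417) + O/(-312349) = 401877/(-13) + 376824/(-312349) = 401877*(-1/13) + 376824*(-1/312349) = -401877/13 - 376824/312349 = -125530777785/4060537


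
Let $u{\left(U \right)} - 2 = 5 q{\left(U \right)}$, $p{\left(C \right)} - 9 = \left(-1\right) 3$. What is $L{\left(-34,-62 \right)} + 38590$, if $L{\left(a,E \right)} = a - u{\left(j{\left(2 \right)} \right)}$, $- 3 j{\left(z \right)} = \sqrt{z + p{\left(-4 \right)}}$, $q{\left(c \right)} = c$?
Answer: $38554 + \frac{10 \sqrt{2}}{3} \approx 38559.0$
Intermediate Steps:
$p{\left(C \right)} = 6$ ($p{\left(C \right)} = 9 - 3 = 6$)
$j{\left(z \right)} = - \frac{\sqrt{6 + z}}{3}$ ($j{\left(z \right)} = - \frac{\sqrt{z + 6}}{3} = - \frac{\sqrt{6 + z}}{3}$)
$u{\left(U \right)} = 2 + 5 U$
$L{\left(a,E \right)} = -2 + a + \frac{10 \sqrt{2}}{3}$ ($L{\left(a,E \right)} = a - \left(2 + 5 \left(- \frac{\sqrt{6 + 2}}{3}\right)\right) = a - \left(2 + 5 \left(- \frac{\sqrt{8}}{3}\right)\right) = a - \left(2 + 5 \left(- \frac{2 \sqrt{2}}{3}\right)\right) = a - \left(2 - \frac{10 \sqrt{2}}{3}\right) = -2 + a + \frac{10 \sqrt{2}}{3}$)
$L{\left(-34,-62 \right)} + 38590 = \left(-2 - 34 + \frac{10 \sqrt{2}}{3}\right) + 38590 = \left(-36 + \frac{10 \sqrt{2}}{3}\right) + 38590 = 38554 + \frac{10 \sqrt{2}}{3}$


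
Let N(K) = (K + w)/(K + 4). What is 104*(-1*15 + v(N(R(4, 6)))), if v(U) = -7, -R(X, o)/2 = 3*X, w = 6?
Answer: -2288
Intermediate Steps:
R(X, o) = -6*X
N(K) = (6 + K)/(4 + K) (N(K) = (K + 6)/(K + 4) = (6 + K)/(4 + K))
104*(-1*15 + v(N(R(4, 6)))) = 104*(-1*15 - 7) = 104*(-15 - 7) = 104*(-22) = -2288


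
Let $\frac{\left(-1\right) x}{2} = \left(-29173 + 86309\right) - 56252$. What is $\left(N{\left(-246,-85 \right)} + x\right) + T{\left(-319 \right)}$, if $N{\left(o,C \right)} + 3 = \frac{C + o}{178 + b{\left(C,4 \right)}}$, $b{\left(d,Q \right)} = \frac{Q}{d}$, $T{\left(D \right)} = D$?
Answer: $- \frac{31641475}{15126} \approx -2091.9$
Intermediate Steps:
$N{\left(o,C \right)} = -3 + \frac{C + o}{178 + \frac{4}{C}}$
$x = -1768$ ($x = - 2 \left(\left(-29173 + 86309\right) - 56252\right) = - 2 \left(57136 - 56252\right) = \left(-2\right) 884 = -1768$)
$\left(N{\left(-246,-85 \right)} + x\right) + T{\left(-319 \right)} = \left(\frac{-12 - 85 \left(-534 - 85 - 246\right)}{2 \left(2 + 89 \left(-85\right)\right)} - 1768\right) - 319 = \left(\frac{-12 - -73525}{2 \left(2 - 7565\right)} - 1768\right) - 319 = \left(\frac{-12 + 73525}{2 \left(-7563\right)} - 1768\right) - 319 = \left(\frac{1}{2} \left(- \frac{1}{7563}\right) 73513 - 1768\right) - 319 = \left(- \frac{73513}{15126} - 1768\right) - 319 = - \frac{26816281}{15126} - 319 = - \frac{31641475}{15126}$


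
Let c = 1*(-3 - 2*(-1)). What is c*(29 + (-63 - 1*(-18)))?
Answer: 16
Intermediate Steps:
c = -1 (c = 1*(-3 + 2) = 1*(-1) = -1)
c*(29 + (-63 - 1*(-18))) = -(29 + (-63 - 1*(-18))) = -(29 + (-63 + 18)) = -(29 - 45) = -1*(-16) = 16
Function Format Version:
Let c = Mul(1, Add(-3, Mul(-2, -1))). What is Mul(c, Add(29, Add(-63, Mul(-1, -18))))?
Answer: 16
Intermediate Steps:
c = -1 (c = Mul(1, Add(-3, 2)) = Mul(1, -1) = -1)
Mul(c, Add(29, Add(-63, Mul(-1, -18)))) = Mul(-1, Add(29, Add(-63, Mul(-1, -18)))) = Mul(-1, Add(29, Add(-63, 18))) = Mul(-1, Add(29, -45)) = Mul(-1, -16) = 16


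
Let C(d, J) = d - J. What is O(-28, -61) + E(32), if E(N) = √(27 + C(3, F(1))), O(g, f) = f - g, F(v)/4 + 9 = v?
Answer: -33 + √62 ≈ -25.126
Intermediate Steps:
F(v) = -36 + 4*v
E(N) = √62 (E(N) = √(27 + (3 - (-36 + 4*1))) = √(27 + (3 - (-36 + 4))) = √(27 + (3 - 1*(-32))) = √(27 + (3 + 32)) = √(27 + 35) = √62)
O(-28, -61) + E(32) = (-61 - 1*(-28)) + √62 = (-61 + 28) + √62 = -33 + √62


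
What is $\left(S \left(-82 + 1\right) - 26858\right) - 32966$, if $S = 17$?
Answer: $-61201$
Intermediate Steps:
$\left(S \left(-82 + 1\right) - 26858\right) - 32966 = \left(17 \left(-82 + 1\right) - 26858\right) - 32966 = \left(17 \left(-81\right) - 26858\right) - 32966 = \left(-1377 - 26858\right) - 32966 = -28235 - 32966 = -61201$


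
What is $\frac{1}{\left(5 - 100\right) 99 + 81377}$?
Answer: $\frac{1}{71972} \approx 1.3894 \cdot 10^{-5}$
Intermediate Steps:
$\frac{1}{\left(5 - 100\right) 99 + 81377} = \frac{1}{\left(-95\right) 99 + 81377} = \frac{1}{-9405 + 81377} = \frac{1}{71972}$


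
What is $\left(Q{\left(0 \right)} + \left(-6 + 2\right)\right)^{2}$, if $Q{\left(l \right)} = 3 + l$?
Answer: $1$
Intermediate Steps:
$\left(Q{\left(0 \right)} + \left(-6 + 2\right)\right)^{2} = \left(\left(3 + 0\right) + \left(-6 + 2\right)\right)^{2} = \left(3 - 4\right)^{2} = \left(-1\right)^{2} = 1$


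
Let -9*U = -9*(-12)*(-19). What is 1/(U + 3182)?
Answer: 1/3410 ≈ 0.00029326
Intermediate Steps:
U = 228 (U = -(-9*(-12))*(-19)/9 = -12*(-19) = -⅑*(-2052) = 228)
1/(U + 3182) = 1/(228 + 3182) = 1/3410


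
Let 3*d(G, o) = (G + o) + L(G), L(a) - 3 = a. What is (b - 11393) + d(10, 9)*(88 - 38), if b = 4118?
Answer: -20225/3 ≈ -6741.7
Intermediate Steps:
L(a) = 3 + a
d(G, o) = 1 + o/3 + 2*G/3 (d(G, o) = ((G + o) + (3 + G))/3 = (3 + o + 2*G)/3 = 1 + o/3 + 2*G/3)
(b - 11393) + d(10, 9)*(88 - 38) = (4118 - 11393) + (1 + (1/3)*9 + (2/3)*10)*(88 - 38) = -7275 + (1 + 3 + 20/3)*50 = -7275 + (32/3)*50 = -7275 + 1600/3 = -20225/3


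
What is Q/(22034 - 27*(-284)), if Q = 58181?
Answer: 58181/29702 ≈ 1.9588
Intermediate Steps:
Q/(22034 - 27*(-284)) = 58181/(22034 - 27*(-284)) = 58181/(22034 - 1*(-7668)) = 58181/(22034 + 7668) = 58181/29702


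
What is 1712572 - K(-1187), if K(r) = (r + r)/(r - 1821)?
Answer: 2575707101/1504 ≈ 1.7126e+6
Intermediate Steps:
K(r) = 2*r/(-1821 + r) (K(r) = (2*r)/(-1821 + r) = 2*r/(-1821 + r))
1712572 - K(-1187) = 1712572 - 2*(-1187)/(-1821 - 1187) = 1712572 - 2*(-1187)/(-3008) = 1712572 - 2*(-1187)*(-1)/3008 = 1712572 - 1*1187/1504 = 1712572 - 1187/1504 = 2575707101/1504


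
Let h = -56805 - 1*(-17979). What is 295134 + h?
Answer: 256308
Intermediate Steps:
h = -38826 (h = -56805 + 17979 = -38826)
295134 + h = 295134 - 38826 = 256308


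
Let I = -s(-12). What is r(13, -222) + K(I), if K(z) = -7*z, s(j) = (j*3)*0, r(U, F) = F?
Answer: -222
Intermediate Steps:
s(j) = 0 (s(j) = (3*j)*0 = 0)
I = 0 (I = -1*0 = 0)
r(13, -222) + K(I) = -222 - 7*0 = -222 + 0 = -222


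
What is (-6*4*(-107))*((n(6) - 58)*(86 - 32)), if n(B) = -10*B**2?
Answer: -57964896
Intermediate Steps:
(-6*4*(-107))*((n(6) - 58)*(86 - 32)) = (-6*4*(-107))*((-10*6**2 - 58)*(86 - 32)) = (-24*(-107))*((-10*36 - 58)*54) = 2568*((-360 - 58)*54) = 2568*(-418*54) = 2568*(-22572) = -57964896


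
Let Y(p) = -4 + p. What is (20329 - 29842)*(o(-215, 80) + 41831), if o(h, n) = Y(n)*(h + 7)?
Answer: -247556799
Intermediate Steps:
o(h, n) = (-4 + n)*(7 + h) (o(h, n) = (-4 + n)*(h + 7) = (-4 + n)*(7 + h))
(20329 - 29842)*(o(-215, 80) + 41831) = (20329 - 29842)*((-4 + 80)*(7 - 215) + 41831) = -9513*(76*(-208) + 41831) = -9513*(-15808 + 41831) = -9513*26023 = -247556799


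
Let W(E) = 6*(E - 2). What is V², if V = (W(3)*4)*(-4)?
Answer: 9216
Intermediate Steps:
W(E) = -12 + 6*E (W(E) = 6*(-2 + E) = -12 + 6*E)
V = -96 (V = ((-12 + 6*3)*4)*(-4) = ((-12 + 18)*4)*(-4) = (6*4)*(-4) = 24*(-4) = -96)
V² = (-96)² = 9216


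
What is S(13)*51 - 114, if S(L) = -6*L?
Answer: -4092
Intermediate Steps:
S(13)*51 - 114 = -6*13*51 - 114 = -78*51 - 114 = -3978 - 114 = -4092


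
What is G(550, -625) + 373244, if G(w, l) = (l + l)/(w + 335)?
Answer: 66063938/177 ≈ 3.7324e+5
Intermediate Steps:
G(w, l) = 2*l/(335 + w) (G(w, l) = (2*l)/(335 + w) = 2*l/(335 + w))
G(550, -625) + 373244 = 2*(-625)/(335 + 550) + 373244 = 2*(-625)/885 + 373244 = 2*(-625)*(1/885) + 373244 = -250/177 + 373244 = 66063938/177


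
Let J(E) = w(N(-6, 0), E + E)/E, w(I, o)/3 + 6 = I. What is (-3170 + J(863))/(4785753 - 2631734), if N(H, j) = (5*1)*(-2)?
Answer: -118946/80822539 ≈ -0.0014717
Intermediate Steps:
N(H, j) = -10 (N(H, j) = 5*(-2) = -10)
w(I, o) = -18 + 3*I
J(E) = -48/E (J(E) = (-18 + 3*(-10))/E = (-18 - 30)/E = -48/E)
(-3170 + J(863))/(4785753 - 2631734) = (-3170 - 48/863)/(4785753 - 2631734) = (-3170 - 48*1/863)/2154019 = (-3170 - 48/863)*(1/2154019) = -2735758/863*1/2154019 = -118946/80822539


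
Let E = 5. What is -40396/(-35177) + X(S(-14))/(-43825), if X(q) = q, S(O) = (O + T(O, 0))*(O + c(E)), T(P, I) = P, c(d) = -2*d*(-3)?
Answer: 1786113996/1541632025 ≈ 1.1586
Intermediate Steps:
c(d) = 6*d
S(O) = 2*O*(30 + O) (S(O) = (O + O)*(O + 6*5) = (2*O)*(O + 30) = (2*O)*(30 + O) = 2*O*(30 + O))
-40396/(-35177) + X(S(-14))/(-43825) = -40396/(-35177) + (2*(-14)*(30 - 14))/(-43825) = -40396*(-1/35177) + (2*(-14)*16)*(-1/43825) = 40396/35177 - 448*(-1/43825) = 40396/35177 + 448/43825 = 1786113996/1541632025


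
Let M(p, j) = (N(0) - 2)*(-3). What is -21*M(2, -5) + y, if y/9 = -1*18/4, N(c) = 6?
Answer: 423/2 ≈ 211.50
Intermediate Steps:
M(p, j) = -12 (M(p, j) = (6 - 2)*(-3) = 4*(-3) = -12)
y = -81/2 (y = 9*(-1*18/4) = 9*(-18*¼) = 9*(-9/2) = -81/2 ≈ -40.500)
-21*M(2, -5) + y = -21*(-12) - 81/2 = 252 - 81/2 = 423/2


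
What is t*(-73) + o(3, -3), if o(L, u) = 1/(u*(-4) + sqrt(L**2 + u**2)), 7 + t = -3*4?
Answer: 29129/21 - sqrt(2)/42 ≈ 1387.1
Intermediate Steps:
t = -19 (t = -7 - 3*4 = -7 - 12 = -19)
o(L, u) = 1/(sqrt(L**2 + u**2) - 4*u) (o(L, u) = 1/(-4*u + sqrt(L**2 + u**2)) = 1/(sqrt(L**2 + u**2) - 4*u))
t*(-73) + o(3, -3) = -19*(-73) - 1/(-sqrt(3**2 + (-3)**2) + 4*(-3)) = 1387 - 1/(-sqrt(9 + 9) - 12) = 1387 - 1/(-sqrt(18) - 12) = 1387 - 1/(-3*sqrt(2) - 12) = 1387 - 1/(-12 - 3*sqrt(2))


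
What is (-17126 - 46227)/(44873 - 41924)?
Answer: -63353/2949 ≈ -21.483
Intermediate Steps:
(-17126 - 46227)/(44873 - 41924) = -63353/2949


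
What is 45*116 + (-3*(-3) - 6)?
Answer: 5223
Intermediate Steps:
45*116 + (-3*(-3) - 6) = 5220 + (9 - 6) = 5220 + 3 = 5223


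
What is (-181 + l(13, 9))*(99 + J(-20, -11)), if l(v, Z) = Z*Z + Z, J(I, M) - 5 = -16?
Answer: -8008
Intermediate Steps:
J(I, M) = -11 (J(I, M) = 5 - 16 = -11)
l(v, Z) = Z + Z**2 (l(v, Z) = Z**2 + Z = Z + Z**2)
(-181 + l(13, 9))*(99 + J(-20, -11)) = (-181 + 9*(1 + 9))*(99 - 11) = (-181 + 9*10)*88 = (-181 + 90)*88 = -91*88 = -8008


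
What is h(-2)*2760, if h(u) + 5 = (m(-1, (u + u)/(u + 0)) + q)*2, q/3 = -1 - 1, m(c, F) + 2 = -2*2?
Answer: -80040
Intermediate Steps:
m(c, F) = -6 (m(c, F) = -2 - 2*2 = -2 - 4 = -6)
q = -6 (q = 3*(-1 - 1) = 3*(-2) = -6)
h(u) = -29 (h(u) = -5 + (-6 - 6)*2 = -5 - 12*2 = -5 - 24 = -29)
h(-2)*2760 = -29*2760 = -80040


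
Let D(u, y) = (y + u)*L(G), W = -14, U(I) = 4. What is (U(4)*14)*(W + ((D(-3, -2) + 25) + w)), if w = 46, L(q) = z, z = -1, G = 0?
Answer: 3472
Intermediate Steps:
L(q) = -1
D(u, y) = -u - y (D(u, y) = (y + u)*(-1) = (u + y)*(-1) = -u - y)
(U(4)*14)*(W + ((D(-3, -2) + 25) + w)) = (4*14)*(-14 + (((-1*(-3) - 1*(-2)) + 25) + 46)) = 56*(-14 + (((3 + 2) + 25) + 46)) = 56*(-14 + ((5 + 25) + 46)) = 56*(-14 + (30 + 46)) = 56*(-14 + 76) = 56*62 = 3472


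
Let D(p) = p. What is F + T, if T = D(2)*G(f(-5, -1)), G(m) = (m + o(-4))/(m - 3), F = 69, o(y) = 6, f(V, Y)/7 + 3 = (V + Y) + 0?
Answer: 778/11 ≈ 70.727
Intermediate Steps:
f(V, Y) = -21 + 7*V + 7*Y (f(V, Y) = -21 + 7*((V + Y) + 0) = -21 + 7*(V + Y) = -21 + (7*V + 7*Y) = -21 + 7*V + 7*Y)
G(m) = (6 + m)/(-3 + m) (G(m) = (m + 6)/(m - 3) = (6 + m)/(-3 + m))
T = 19/11 (T = 2*((6 + (-21 + 7*(-5) + 7*(-1)))/(-3 + (-21 + 7*(-5) + 7*(-1)))) = 2*((6 + (-21 - 35 - 7))/(-3 + (-21 - 35 - 7))) = 2*((6 - 63)/(-3 - 63)) = 2*(-57/(-66)) = 2*(-1/66*(-57)) = 2*(19/22) = 19/11 ≈ 1.7273)
F + T = 69 + 19/11 = 778/11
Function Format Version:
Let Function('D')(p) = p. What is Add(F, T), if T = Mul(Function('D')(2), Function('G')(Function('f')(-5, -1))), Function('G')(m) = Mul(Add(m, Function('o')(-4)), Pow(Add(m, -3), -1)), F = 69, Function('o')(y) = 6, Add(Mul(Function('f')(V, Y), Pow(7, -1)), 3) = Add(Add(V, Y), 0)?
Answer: Rational(778, 11) ≈ 70.727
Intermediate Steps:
Function('f')(V, Y) = Add(-21, Mul(7, V), Mul(7, Y)) (Function('f')(V, Y) = Add(-21, Mul(7, Add(Add(V, Y), 0))) = Add(-21, Mul(7, Add(V, Y))) = Add(-21, Add(Mul(7, V), Mul(7, Y))) = Add(-21, Mul(7, V), Mul(7, Y)))
Function('G')(m) = Mul(Pow(Add(-3, m), -1), Add(6, m)) (Function('G')(m) = Mul(Add(m, 6), Pow(Add(m, -3), -1)) = Mul(Add(6, m), Pow(Add(-3, m), -1)) = Mul(Pow(Add(-3, m), -1), Add(6, m)))
T = Rational(19, 11) (T = Mul(2, Mul(Pow(Add(-3, Add(-21, Mul(7, -5), Mul(7, -1))), -1), Add(6, Add(-21, Mul(7, -5), Mul(7, -1))))) = Mul(2, Mul(Pow(Add(-3, Add(-21, -35, -7)), -1), Add(6, Add(-21, -35, -7)))) = Mul(2, Mul(Pow(Add(-3, -63), -1), Add(6, -63))) = Mul(2, Mul(Pow(-66, -1), -57)) = Mul(2, Mul(Rational(-1, 66), -57)) = Mul(2, Rational(19, 22)) = Rational(19, 11) ≈ 1.7273)
Add(F, T) = Add(69, Rational(19, 11)) = Rational(778, 11)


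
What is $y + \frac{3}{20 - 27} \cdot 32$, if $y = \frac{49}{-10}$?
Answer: $- \frac{1303}{70} \approx -18.614$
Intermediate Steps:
$y = - \frac{49}{10}$ ($y = 49 \left(- \frac{1}{10}\right) = - \frac{49}{10} \approx -4.9$)
$y + \frac{3}{20 - 27} \cdot 32 = - \frac{49}{10} + \frac{3}{20 - 27} \cdot 32 = - \frac{49}{10} + \frac{3}{-7} \cdot 32 = - \frac{49}{10} + 3 \left(- \frac{1}{7}\right) 32 = - \frac{49}{10} - \frac{96}{7} = - \frac{1303}{70}$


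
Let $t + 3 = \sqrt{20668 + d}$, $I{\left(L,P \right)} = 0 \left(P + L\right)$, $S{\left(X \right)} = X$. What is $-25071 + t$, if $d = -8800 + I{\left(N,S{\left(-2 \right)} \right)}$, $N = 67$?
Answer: $-25074 + 2 \sqrt{2967} \approx -24965.0$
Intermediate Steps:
$I{\left(L,P \right)} = 0$ ($I{\left(L,P \right)} = 0 \left(L + P\right) = 0$)
$d = -8800$ ($d = -8800 + 0 = -8800$)
$t = -3 + 2 \sqrt{2967}$ ($t = -3 + \sqrt{20668 - 8800} = -3 + \sqrt{11868} = -3 + 2 \sqrt{2967} \approx 105.94$)
$-25071 + t = -25071 - \left(3 - 2 \sqrt{2967}\right) = -25074 + 2 \sqrt{2967}$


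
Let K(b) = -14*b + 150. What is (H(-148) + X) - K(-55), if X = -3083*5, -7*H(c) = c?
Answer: -114197/7 ≈ -16314.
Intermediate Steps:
K(b) = 150 - 14*b
H(c) = -c/7
X = -15415
(H(-148) + X) - K(-55) = (-⅐*(-148) - 15415) - (150 - 14*(-55)) = (148/7 - 15415) - (150 + 770) = -107757/7 - 1*920 = -107757/7 - 920 = -114197/7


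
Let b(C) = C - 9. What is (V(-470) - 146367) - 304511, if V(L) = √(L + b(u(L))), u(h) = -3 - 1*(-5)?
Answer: -450878 + 3*I*√53 ≈ -4.5088e+5 + 21.84*I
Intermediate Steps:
u(h) = 2 (u(h) = -3 + 5 = 2)
b(C) = -9 + C
V(L) = √(-7 + L) (V(L) = √(L + (-9 + 2)) = √(L - 7) = √(-7 + L))
(V(-470) - 146367) - 304511 = (√(-7 - 470) - 146367) - 304511 = (√(-477) - 146367) - 304511 = (3*I*√53 - 146367) - 304511 = (-146367 + 3*I*√53) - 304511 = -450878 + 3*I*√53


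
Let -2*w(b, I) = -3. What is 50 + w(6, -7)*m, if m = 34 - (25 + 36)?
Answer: 19/2 ≈ 9.5000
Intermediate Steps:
w(b, I) = 3/2 (w(b, I) = -½*(-3) = 3/2)
m = -27 (m = 34 - 1*61 = 34 - 61 = -27)
50 + w(6, -7)*m = 50 + (3/2)*(-27) = 50 - 81/2 = 19/2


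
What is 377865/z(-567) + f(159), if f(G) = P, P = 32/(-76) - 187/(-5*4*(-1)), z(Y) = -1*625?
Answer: -5836373/9500 ≈ -614.36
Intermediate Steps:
z(Y) = -625
P = -3713/380 (P = 32*(-1/76) - 187/((-20*(-1))) = -8/19 - 187/20 = -3713/380 ≈ -9.7711)
f(G) = -3713/380
377865/z(-567) + f(159) = 377865/(-625) - 3713/380 = 377865*(-1/625) - 3713/380 = -75573/125 - 3713/380 = -5836373/9500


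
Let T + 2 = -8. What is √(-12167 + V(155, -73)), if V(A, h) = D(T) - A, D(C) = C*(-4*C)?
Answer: I*√12722 ≈ 112.79*I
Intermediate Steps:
T = -10 (T = -2 - 8 = -10)
D(C) = -4*C²
V(A, h) = -400 - A (V(A, h) = -4*(-10)² - A = -4*100 - A = -400 - A)
√(-12167 + V(155, -73)) = √(-12167 + (-400 - 1*155)) = √(-12167 + (-400 - 155)) = √(-12167 - 555) = √(-12722) = I*√12722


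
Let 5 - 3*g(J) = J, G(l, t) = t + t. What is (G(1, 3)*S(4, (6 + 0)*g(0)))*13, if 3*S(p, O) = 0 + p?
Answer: 104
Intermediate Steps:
G(l, t) = 2*t
g(J) = 5/3 - J/3
S(p, O) = p/3 (S(p, O) = (0 + p)/3 = p/3)
(G(1, 3)*S(4, (6 + 0)*g(0)))*13 = ((2*3)*((1/3)*4))*13 = (6*(4/3))*13 = 8*13 = 104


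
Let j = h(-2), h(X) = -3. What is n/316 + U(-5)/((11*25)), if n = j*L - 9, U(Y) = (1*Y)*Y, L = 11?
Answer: -73/1738 ≈ -0.042002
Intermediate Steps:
U(Y) = Y² (U(Y) = Y*Y = Y²)
j = -3
n = -42 (n = -3*11 - 9 = -33 - 9 = -42)
n/316 + U(-5)/((11*25)) = -42/316 + (-5)²/((11*25)) = -42*1/316 + 25/275 = -21/158 + 25*(1/275) = -21/158 + 1/11 = -73/1738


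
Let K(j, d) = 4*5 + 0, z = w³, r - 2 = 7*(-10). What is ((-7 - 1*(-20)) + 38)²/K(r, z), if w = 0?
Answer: 2601/20 ≈ 130.05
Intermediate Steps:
r = -68 (r = 2 + 7*(-10) = 2 - 70 = -68)
z = 0 (z = 0³ = 0)
K(j, d) = 20 (K(j, d) = 20 + 0 = 20)
((-7 - 1*(-20)) + 38)²/K(r, z) = ((-7 - 1*(-20)) + 38)²/20 = ((-7 + 20) + 38)²*(1/20) = (13 + 38)²*(1/20) = 51²*(1/20) = 2601*(1/20) = 2601/20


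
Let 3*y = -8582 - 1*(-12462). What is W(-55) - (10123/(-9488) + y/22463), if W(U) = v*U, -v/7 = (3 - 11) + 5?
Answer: -737846425553/639386832 ≈ -1154.0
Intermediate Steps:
y = 3880/3 (y = (-8582 - 1*(-12462))/3 = (-8582 + 12462)/3 = (⅓)*3880 = 3880/3 ≈ 1293.3)
v = 21 (v = -7*((3 - 11) + 5) = -7*(-8 + 5) = -7*(-3) = 21)
W(U) = 21*U
W(-55) - (10123/(-9488) + y/22463) = 21*(-55) - (10123/(-9488) + (3880/3)/22463) = -1155 - (10123*(-1/9488) + (3880/3)*(1/22463)) = -1155 - (-10123/9488 + 3880/67389) = -1155 - 1*(-645365407/639386832) = -1155 + 645365407/639386832 = -737846425553/639386832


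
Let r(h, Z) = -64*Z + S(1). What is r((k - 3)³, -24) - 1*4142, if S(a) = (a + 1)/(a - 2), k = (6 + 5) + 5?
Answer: -2608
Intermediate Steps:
k = 16 (k = 11 + 5 = 16)
S(a) = (1 + a)/(-2 + a)
r(h, Z) = -2 - 64*Z (r(h, Z) = -64*Z + (1 + 1)/(-2 + 1) = -64*Z + 2/(-1) = -64*Z - 1*2 = -64*Z - 2 = -2 - 64*Z)
r((k - 3)³, -24) - 1*4142 = (-2 - 64*(-24)) - 1*4142 = (-2 + 1536) - 4142 = 1534 - 4142 = -2608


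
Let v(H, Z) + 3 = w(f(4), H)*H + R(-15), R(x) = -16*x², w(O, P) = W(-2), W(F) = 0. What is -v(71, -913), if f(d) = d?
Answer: 3603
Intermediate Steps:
w(O, P) = 0
v(H, Z) = -3603 (v(H, Z) = -3 + (0*H - 16*(-15)²) = -3 + (0 - 16*225) = -3 + (0 - 3600) = -3 - 3600 = -3603)
-v(71, -913) = -1*(-3603) = 3603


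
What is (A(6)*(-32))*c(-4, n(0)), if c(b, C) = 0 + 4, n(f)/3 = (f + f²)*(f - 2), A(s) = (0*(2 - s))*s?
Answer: 0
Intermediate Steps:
A(s) = 0 (A(s) = 0*s = 0)
n(f) = 3*(-2 + f)*(f + f²) (n(f) = 3*((f + f²)*(f - 2)) = 3*((f + f²)*(-2 + f)) = 3*((-2 + f)*(f + f²)) = 3*(-2 + f)*(f + f²))
c(b, C) = 4
(A(6)*(-32))*c(-4, n(0)) = (0*(-32))*4 = 0*4 = 0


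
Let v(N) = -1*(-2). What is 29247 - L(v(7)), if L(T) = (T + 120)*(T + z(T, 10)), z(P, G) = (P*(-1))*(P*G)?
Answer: 33883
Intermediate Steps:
v(N) = 2
z(P, G) = -G*P**2 (z(P, G) = (-P)*(G*P) = -G*P**2)
L(T) = (120 + T)*(T - 10*T**2) (L(T) = (T + 120)*(T - 1*10*T**2) = (120 + T)*(T - 10*T**2))
29247 - L(v(7)) = 29247 - 2*(120 - 1199*2 - 10*2**2) = 29247 - 2*(120 - 2398 - 10*4) = 29247 - 2*(120 - 2398 - 40) = 29247 - 2*(-2318) = 29247 - 1*(-4636) = 29247 + 4636 = 33883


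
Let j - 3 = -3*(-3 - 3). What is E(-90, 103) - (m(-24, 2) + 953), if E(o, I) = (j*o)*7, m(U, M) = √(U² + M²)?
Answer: -14183 - 2*√145 ≈ -14207.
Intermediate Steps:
j = 21 (j = 3 - 3*(-3 - 3) = 3 - 3*(-6) = 3 + 18 = 21)
m(U, M) = √(M² + U²)
E(o, I) = 147*o (E(o, I) = (21*o)*7 = 147*o)
E(-90, 103) - (m(-24, 2) + 953) = 147*(-90) - (√(2² + (-24)²) + 953) = -13230 - (√(4 + 576) + 953) = -13230 - (√580 + 953) = -13230 - (2*√145 + 953) = -13230 - (953 + 2*√145) = -13230 + (-953 - 2*√145) = -14183 - 2*√145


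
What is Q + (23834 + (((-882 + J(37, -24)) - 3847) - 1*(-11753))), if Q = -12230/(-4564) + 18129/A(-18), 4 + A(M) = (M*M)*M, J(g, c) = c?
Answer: 205316940965/6658876 ≈ 30834.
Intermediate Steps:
A(M) = -4 + M**3 (A(M) = -4 + (M*M)*M = -4 + M**2*M = -4 + M**3)
Q = -2841619/6658876 (Q = -12230/(-4564) + 18129/(-4 + (-18)**3) = -12230*(-1/4564) + 18129/(-4 - 5832) = 6115/2282 + 18129/(-5836) = 6115/2282 + 18129*(-1/5836) = 6115/2282 - 18129/5836 = -2841619/6658876 ≈ -0.42674)
Q + (23834 + (((-882 + J(37, -24)) - 3847) - 1*(-11753))) = -2841619/6658876 + (23834 + (((-882 - 24) - 3847) - 1*(-11753))) = -2841619/6658876 + (23834 + ((-906 - 3847) + 11753)) = -2841619/6658876 + (23834 + (-4753 + 11753)) = -2841619/6658876 + (23834 + 7000) = -2841619/6658876 + 30834 = 205316940965/6658876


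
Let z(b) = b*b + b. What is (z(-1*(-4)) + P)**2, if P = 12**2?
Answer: 26896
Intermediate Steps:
P = 144
z(b) = b + b**2 (z(b) = b**2 + b = b + b**2)
(z(-1*(-4)) + P)**2 = ((-1*(-4))*(1 - 1*(-4)) + 144)**2 = (4*(1 + 4) + 144)**2 = (4*5 + 144)**2 = (20 + 144)**2 = 164**2 = 26896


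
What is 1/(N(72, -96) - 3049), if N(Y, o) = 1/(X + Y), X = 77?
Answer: -149/454300 ≈ -0.00032798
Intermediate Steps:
N(Y, o) = 1/(77 + Y)
1/(N(72, -96) - 3049) = 1/(1/(77 + 72) - 3049) = 1/(1/149 - 3049) = 1/(-454300/149) = -149/454300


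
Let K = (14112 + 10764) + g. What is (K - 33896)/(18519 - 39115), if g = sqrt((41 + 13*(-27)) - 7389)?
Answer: 2255/5149 - I*sqrt(7699)/20596 ≈ 0.43795 - 0.0042602*I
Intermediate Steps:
g = I*sqrt(7699) (g = sqrt((41 - 351) - 7389) = sqrt(-310 - 7389) = sqrt(-7699) = I*sqrt(7699) ≈ 87.744*I)
K = 24876 + I*sqrt(7699) (K = (14112 + 10764) + I*sqrt(7699) = 24876 + I*sqrt(7699) ≈ 24876.0 + 87.744*I)
(K - 33896)/(18519 - 39115) = ((24876 + I*sqrt(7699)) - 33896)/(18519 - 39115) = (-9020 + I*sqrt(7699))/(-20596) = (-9020 + I*sqrt(7699))*(-1/20596) = 2255/5149 - I*sqrt(7699)/20596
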